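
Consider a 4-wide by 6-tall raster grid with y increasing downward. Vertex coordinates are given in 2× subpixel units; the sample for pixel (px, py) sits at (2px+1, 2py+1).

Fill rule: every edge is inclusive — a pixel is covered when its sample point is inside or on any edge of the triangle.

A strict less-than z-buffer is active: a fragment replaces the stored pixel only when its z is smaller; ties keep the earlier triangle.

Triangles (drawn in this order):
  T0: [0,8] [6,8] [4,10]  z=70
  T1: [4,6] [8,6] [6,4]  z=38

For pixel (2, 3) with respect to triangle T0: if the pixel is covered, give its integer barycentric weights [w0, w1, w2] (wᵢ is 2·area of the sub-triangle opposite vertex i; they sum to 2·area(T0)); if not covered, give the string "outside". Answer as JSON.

T0:
  2·area = 12
  edge (0, 8)→(6, 8): d=(6,0) inclusive
  edge (6, 8)→(4, 10): d=(-2,2) inclusive
  edge (4, 10)→(0, 8): d=(-4,-2) inclusive
    (3,3)@(7, 7): e=[-6,0,18] → ·  [on edge]
    (1,4)@(3, 9): e=[6,4,2] → #
    (2,4)@(5, 9): e=[6,0,6] → #  [on edge]
    (3,4)@(7, 9): e=[6,-4,10] → ·
    (1,5)@(3, 11): e=[18,0,-6] → ·  [on edge]
    (2,5)@(5, 11): e=[18,-4,-2] → ·
  covered (2 px):
    · · · ·
    · · · ·
    · · · ·
    · · · ·
    · # # ·
    · · · ·
T1:
  2·area = 8  (B↔C swapped to make it positive)
  edge (4, 6)→(6, 4): d=(2,-2) inclusive
  edge (6, 4)→(8, 6): d=(2,2) inclusive
  edge (8, 6)→(4, 6): d=(-4,0) inclusive
    (1,0)@(3, 1): e=[-12,0,20] → ·  [on edge]
    (2,1)@(5, 3): e=[-4,0,12] → ·  [on edge]
    (3,1)@(7, 3): e=[0,-4,12] → ·  [on edge]
    (2,2)@(5, 5): e=[0,4,4] → #  [on edge]
    (3,2)@(7, 5): e=[4,0,4] → #  [on edge]
    (1,3)@(3, 7): e=[0,12,-4] → ·  [on edge]
    (2,3)@(5, 7): e=[4,8,-4] → ·
    (3,3)@(7, 7): e=[8,4,-4] → ·
    (0,4)@(1, 9): e=[0,20,-12] → ·  [on edge]
  covered (2 px):
    · · · ·
    · · · ·
    · · # #
    · · · ·
    · · · ·
    · · · ·

Answer: "outside"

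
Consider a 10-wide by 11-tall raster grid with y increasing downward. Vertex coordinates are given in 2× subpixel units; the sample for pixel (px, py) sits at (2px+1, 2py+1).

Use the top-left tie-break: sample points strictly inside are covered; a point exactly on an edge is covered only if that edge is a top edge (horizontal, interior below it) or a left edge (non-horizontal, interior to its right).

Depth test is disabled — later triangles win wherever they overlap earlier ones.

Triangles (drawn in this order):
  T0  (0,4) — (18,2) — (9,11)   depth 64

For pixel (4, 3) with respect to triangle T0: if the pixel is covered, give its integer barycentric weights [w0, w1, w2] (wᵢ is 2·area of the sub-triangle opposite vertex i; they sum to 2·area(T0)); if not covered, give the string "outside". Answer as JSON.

T0:
  2·area = 144
  edge (0, 4)→(18, 2): d=(18,-2) top-left  bias=+0
  edge (18, 2)→(9, 11): d=(-9,9) right/bottom  bias=-1
  edge (9, 11)→(0, 4): d=(-9,-7) top-left  bias=+0
    (9,0)@(19, 1): e=[-16,0,160] → ·  [on edge]
    (4,1)@(9, 3): e=[0,72,72] → #  [on edge]
    (5,1)@(11, 3): e=[4,54,86] → #
    (6,1)@(13, 3): e=[8,36,100] → #
    (7,1)@(15, 3): e=[12,18,114] → #
    (8,1)@(17, 3): e=[16,0,128] → ·  [on edge]
    (1,2)@(3, 5): e=[24,108,12] → #
    (2,2)@(5, 5): e=[28,90,26] → #
    (3,2)@(7, 5): e=[32,72,40] → #
    (7,2)@(15, 5): e=[48,0,96] → ·  [on edge]
    (1,3)@(3, 7): e=[60,90,-6] → ·
    (2,3)@(5, 7): e=[64,72,8] → #
    (6,3)@(13, 7): e=[80,0,64] → ·  [on edge]
    (5,4)@(11, 9): e=[112,0,32] → ·  [on edge]
    (4,5)@(9, 11): e=[144,0,0] → ·  [on edge]
    (3,6)@(7, 13): e=[176,0,-32] → ·  [on edge]
    (2,7)@(5, 15): e=[208,0,-64] → ·  [on edge]
    (1,8)@(3, 17): e=[240,0,-96] → ·  [on edge]
    (0,9)@(1, 19): e=[272,0,-128] → ·  [on edge]
  covered (16 px):
    · · · · · · · · · ·
    · · · · # # # # · ·
    · # # # # # # · · ·
    · · # # # # · · · ·
    · · · # # · · · · ·
    · · · · · · · · · ·
    · · · · · · · · · ·
    · · · · · · · · · ·
    · · · · · · · · · ·
    · · · · · · · · · ·
    · · · · · · · · · ·

Result: [36,36,72]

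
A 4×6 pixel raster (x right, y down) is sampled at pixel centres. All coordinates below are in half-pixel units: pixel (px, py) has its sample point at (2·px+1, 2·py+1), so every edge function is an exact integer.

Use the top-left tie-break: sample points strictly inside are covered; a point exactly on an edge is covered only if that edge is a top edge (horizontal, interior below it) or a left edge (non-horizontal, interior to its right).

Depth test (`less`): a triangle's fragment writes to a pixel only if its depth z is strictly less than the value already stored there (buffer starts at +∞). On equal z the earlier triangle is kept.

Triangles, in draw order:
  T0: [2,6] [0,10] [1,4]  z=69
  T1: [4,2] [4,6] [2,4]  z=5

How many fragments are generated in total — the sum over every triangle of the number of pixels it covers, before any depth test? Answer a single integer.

T0:
  2·area = 8
  edge (2, 6)→(0, 10): d=(-2,4) right/bottom  bias=-1
  edge (0, 10)→(1, 4): d=(1,-6) top-left  bias=+0
  edge (1, 4)→(2, 6): d=(1,2) right/bottom  bias=-1
    (0,2)@(1, 5): e=[6,1,1] → X
    (1,2)@(3, 5): e=[-2,13,-3] → .
    (0,3)@(1, 7): e=[2,3,3] → X
    (1,3)@(3, 7): e=[-6,15,-1] → .
    (0,4)@(1, 9): e=[-2,5,5] → .
  covered (2 px):
    . . . .
    . . . .
    X . . .
    X . . .
    . . . .
    . . . .
T1:
  2·area = 8
  edge (4, 2)→(4, 6): d=(0,4) right/bottom  bias=-1
  edge (4, 6)→(2, 4): d=(-2,-2) top-left  bias=+0
  edge (2, 4)→(4, 2): d=(2,-2) top-left  bias=+0
    (2,0)@(5, 1): e=[-4,12,0] → .  [on edge]
    (0,1)@(1, 3): e=[12,0,-4] → .  [on edge]
    (1,1)@(3, 3): e=[4,4,0] → X  [on edge]
    (2,1)@(5, 3): e=[-4,8,4] → .
    (0,2)@(1, 5): e=[12,-4,0] → .  [on edge]
    (1,2)@(3, 5): e=[4,0,4] → X  [on edge]
    (2,2)@(5, 5): e=[-4,4,8] → .
    (1,3)@(3, 7): e=[4,-4,8] → .
    (2,3)@(5, 7): e=[-4,0,12] → .  [on edge]
    (3,4)@(7, 9): e=[-12,0,20] → .  [on edge]
  covered (2 px):
    . . . .
    . X . .
    . X . .
    . . . .
    . . . .
    . . . .

Result: 4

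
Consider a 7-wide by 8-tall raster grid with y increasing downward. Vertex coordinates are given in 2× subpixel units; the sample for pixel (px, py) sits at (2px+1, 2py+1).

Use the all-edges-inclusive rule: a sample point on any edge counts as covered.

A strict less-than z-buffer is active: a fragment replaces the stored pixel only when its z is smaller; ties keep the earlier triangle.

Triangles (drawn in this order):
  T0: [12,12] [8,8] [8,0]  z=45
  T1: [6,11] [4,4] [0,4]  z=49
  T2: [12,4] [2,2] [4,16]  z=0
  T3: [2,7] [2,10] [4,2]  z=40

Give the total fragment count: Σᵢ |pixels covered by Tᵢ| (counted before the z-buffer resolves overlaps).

T0:
  2·area = 32
  edge (12, 12)→(8, 8): d=(-4,-4) inclusive
  edge (8, 8)→(8, 0): d=(0,-8) inclusive
  edge (8, 0)→(12, 12): d=(4,12) inclusive
    (0,0)@(1, 1): e=[0,-56,88] → ·  [on edge]
    (1,1)@(3, 3): e=[0,-40,72] → ·  [on edge]
    (4,1)@(9, 3): e=[24,8,0] → █  [on edge]
    (5,1)@(11, 3): e=[32,24,-24] → ·
    (2,2)@(5, 5): e=[0,-24,56] → ·  [on edge]
    (4,2)@(9, 5): e=[16,8,8] → █
    (5,2)@(11, 5): e=[24,24,-16] → ·
    (3,3)@(7, 7): e=[0,-8,40] → ·  [on edge]
    (4,3)@(9, 7): e=[8,8,16] → █
    (5,3)@(11, 7): e=[16,24,-8] → ·
    (4,4)@(9, 9): e=[0,8,24] → █  [on edge]
    (5,4)@(11, 9): e=[8,24,0] → █  [on edge]
    (5,5)@(11, 11): e=[0,24,8] → █  [on edge]
    (6,6)@(13, 13): e=[0,40,-8] → ·  [on edge]
    (6,7)@(13, 15): e=[-8,40,0] → ·  [on edge]
  covered (6 px):
    · · · · · · ·
    · · · · █ · ·
    · · · · █ · ·
    · · · · █ · ·
    · · · · █ █ ·
    · · · · · █ ·
    · · · · · · ·
    · · · · · · ·
T1:
  2·area = 28  (B↔C swapped to make it positive)
  edge (6, 11)→(0, 4): d=(-6,-7) inclusive
  edge (0, 4)→(4, 4): d=(4,0) inclusive
  edge (4, 4)→(6, 11): d=(2,7) inclusive
    (0,2)@(1, 5): e=[1,4,23] → █
    (1,2)@(3, 5): e=[15,4,9] → █
    (2,2)@(5, 5): e=[29,4,-5] → ·
    (0,3)@(1, 7): e=[-11,12,27] → ·
    (1,3)@(3, 7): e=[3,12,13] → █
    (2,3)@(5, 7): e=[17,12,-1] → ·
    (1,4)@(3, 9): e=[-9,20,17] → ·
    (2,4)@(5, 9): e=[5,20,3] → █
    (3,4)@(7, 9): e=[19,20,-11] → ·
    (2,5)@(5, 11): e=[-7,28,7] → ·
  covered (4 px):
    · · · · · · ·
    · · · · · · ·
    █ █ · · · · ·
    · █ · · · · ·
    · · █ · · · ·
    · · · · · · ·
    · · · · · · ·
    · · · · · · ·
T2:
  2·area = 136  (B↔C swapped to make it positive)
  edge (12, 4)→(4, 16): d=(-8,12) inclusive
  edge (4, 16)→(2, 2): d=(-2,-14) inclusive
  edge (2, 2)→(12, 4): d=(10,2) inclusive
    (1,1)@(3, 3): e=[116,12,8] → █
    (2,1)@(5, 3): e=[92,40,4] → █
    (3,1)@(7, 3): e=[68,68,0] → █  [on edge]
    (4,1)@(9, 3): e=[44,96,-4] → ·
    (1,2)@(3, 5): e=[100,8,28] → █
    (4,2)@(9, 5): e=[28,92,16] → █
    (5,2)@(11, 5): e=[4,120,12] → █
    (6,2)@(13, 5): e=[-20,148,8] → ·
    (1,3)@(3, 7): e=[84,4,48] → █
    (5,3)@(11, 7): e=[-12,116,32] → ·
    (1,4)@(3, 9): e=[68,0,68] → █  [on edge]
    (4,4)@(9, 9): e=[-4,84,56] → ·
  covered (18 px):
    · · · · · · ·
    · █ █ █ · · ·
    · █ █ █ █ █ ·
    · █ █ █ █ · ·
    · █ █ █ · · ·
    · · █ █ · · ·
    · · █ · · · ·
    · · · · · · ·
T3:
  2·area = 6  (B↔C swapped to make it positive)
  edge (2, 7)→(4, 2): d=(2,-5) inclusive
  edge (4, 2)→(2, 10): d=(-2,8) inclusive
  edge (2, 10)→(2, 7): d=(0,-3) inclusive
    (1,2)@(3, 5): e=[1,2,3] → █
    (2,2)@(5, 5): e=[11,-14,9] → ·
    (1,3)@(3, 7): e=[5,-2,3] → ·
  covered (1 px):
    · · · · · · ·
    · · · · · · ·
    · █ · · · · ·
    · · · · · · ·
    · · · · · · ·
    · · · · · · ·
    · · · · · · ·
    · · · · · · ·

Answer: 29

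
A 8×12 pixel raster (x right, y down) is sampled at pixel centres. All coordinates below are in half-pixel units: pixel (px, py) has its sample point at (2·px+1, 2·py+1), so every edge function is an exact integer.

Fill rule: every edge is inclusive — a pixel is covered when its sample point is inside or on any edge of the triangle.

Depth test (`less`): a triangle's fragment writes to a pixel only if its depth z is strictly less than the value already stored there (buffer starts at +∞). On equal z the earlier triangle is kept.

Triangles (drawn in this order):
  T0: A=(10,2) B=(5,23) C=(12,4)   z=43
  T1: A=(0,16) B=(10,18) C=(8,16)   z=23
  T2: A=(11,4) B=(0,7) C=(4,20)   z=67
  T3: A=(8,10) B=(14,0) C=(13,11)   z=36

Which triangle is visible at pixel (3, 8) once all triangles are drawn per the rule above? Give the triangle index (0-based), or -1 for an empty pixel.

T0:
  2·area = 52  (B↔C swapped to make it positive)
  edge (10, 2)→(12, 4): d=(2,2) inclusive
  edge (12, 4)→(5, 23): d=(-7,19) inclusive
  edge (5, 23)→(10, 2): d=(5,-21) inclusive
    (4,0)@(9, 1): e=[0,78,-26] → ·  [on edge]
    (5,1)@(11, 3): e=[0,26,26] → #  [on edge]
    (6,1)@(13, 3): e=[-4,-12,68] → ·
    (5,2)@(11, 5): e=[4,12,36] → #
    (6,2)@(13, 5): e=[0,-26,78] → ·  [on edge]
    (4,3)@(9, 7): e=[12,36,4] → #
    (5,3)@(11, 7): e=[8,-2,46] → ·
    (7,3)@(15, 7): e=[0,-78,130] → ·  [on edge]
    (4,4)@(9, 9): e=[16,22,14] → #
    (5,4)@(11, 9): e=[12,-16,56] → ·
    (4,5)@(9, 11): e=[20,8,24] → #
    (5,5)@(11, 11): e=[16,-30,66] → ·
    (2,11)@(5, 23): e=[52,0,0] → #  [on edge]
  covered (8 px):
    · · · · · · · ·
    · · · · · # · ·
    · · · · · # · ·
    · · · · # · · ·
    · · · · # · · ·
    · · · · # · · ·
    · · · · · · · ·
    · · · # · · · ·
    · · · # · · · ·
    · · · · · · · ·
    · · · · · · · ·
    · · # · · · · ·
T1:
  2·area = 16  (B↔C swapped to make it positive)
  edge (0, 16)→(8, 16): d=(8,0) inclusive
  edge (8, 16)→(10, 18): d=(2,2) inclusive
  edge (10, 18)→(0, 16): d=(-10,-2) inclusive
    (0,4)@(1, 9): e=[-56,0,72] → ·  [on edge]
    (1,5)@(3, 11): e=[-40,0,56] → ·  [on edge]
    (2,6)@(5, 13): e=[-24,0,40] → ·  [on edge]
    (3,7)@(7, 15): e=[-8,0,24] → ·  [on edge]
    (2,8)@(5, 17): e=[8,8,0] → #  [on edge]
    (3,8)@(7, 17): e=[8,4,4] → #
    (4,8)@(9, 17): e=[8,0,8] → #  [on edge]
    (5,8)@(11, 17): e=[8,-4,12] → ·
    (2,9)@(5, 19): e=[24,12,-20] → ·
    (3,9)@(7, 19): e=[24,8,-16] → ·
    (4,9)@(9, 19): e=[24,4,-12] → ·
    (5,9)@(11, 19): e=[24,0,-8] → ·  [on edge]
    (7,9)@(15, 19): e=[24,-8,0] → ·  [on edge]
    (6,10)@(13, 21): e=[40,0,-24] → ·  [on edge]
    (7,11)@(15, 23): e=[56,0,-40] → ·  [on edge]
  covered (3 px):
    · · · · · · · ·
    · · · · · · · ·
    · · · · · · · ·
    · · · · · · · ·
    · · · · · · · ·
    · · · · · · · ·
    · · · · · · · ·
    · · · · · · · ·
    · · # # # · · ·
    · · · · · · · ·
    · · · · · · · ·
    · · · · · · · ·
T2:
  2·area = 155  (B↔C swapped to make it positive)
  edge (11, 4)→(4, 20): d=(-7,16) inclusive
  edge (4, 20)→(0, 7): d=(-4,-13) inclusive
  edge (0, 7)→(11, 4): d=(11,-3) inclusive
    (4,2)@(9, 5): e=[25,125,5] → #
    (5,2)@(11, 5): e=[-7,151,11] → ·
    (0,3)@(1, 7): e=[139,13,3] → #
    (1,3)@(3, 7): e=[107,39,9] → #
    (2,3)@(5, 7): e=[75,65,15] → #
    (3,3)@(7, 7): e=[43,91,21] → #
    (5,3)@(11, 7): e=[-21,143,33] → ·
    (0,4)@(1, 9): e=[125,5,25] → #
    (4,4)@(9, 9): e=[-3,109,49] → ·
    (0,5)@(1, 11): e=[111,-3,47] → ·
    (1,5)@(3, 11): e=[79,23,53] → #
    (4,5)@(9, 11): e=[-17,101,71] → ·
  covered (19 px):
    · · · · · · · ·
    · · · · · · · ·
    · · · · # · · ·
    # # # # # · · ·
    # # # # · · · ·
    · # # # · · · ·
    · # # # · · · ·
    · # # · · · · ·
    · · # · · · · ·
    · · · · · · · ·
    · · · · · · · ·
    · · · · · · · ·
T3:
  2·area = 56
  edge (8, 10)→(14, 0): d=(6,-10) inclusive
  edge (14, 0)→(13, 11): d=(-1,11) inclusive
  edge (13, 11)→(8, 10): d=(-5,-1) inclusive
    (6,1)@(13, 3): e=[8,8,40] → #
    (7,1)@(15, 3): e=[28,-14,42] → ·
    (5,2)@(11, 5): e=[0,28,28] → #  [on edge]
    (7,2)@(15, 5): e=[40,-16,32] → ·
    (5,3)@(11, 7): e=[12,26,18] → #
    (7,3)@(15, 7): e=[52,-18,22] → ·
    (1,4)@(3, 9): e=[-56,112,0] → ·  [on edge]
    (4,4)@(9, 9): e=[4,46,6] → #
    (7,4)@(15, 9): e=[64,-20,12] → ·
    (4,5)@(9, 11): e=[16,44,-4] → ·
    (5,5)@(11, 11): e=[36,22,-2] → ·
    (6,5)@(13, 11): e=[56,0,0] → #  [on edge]
    (2,7)@(5, 15): e=[0,84,-28] → ·  [on edge]
  covered (9 px):
    · · · · · · · ·
    · · · · · · # ·
    · · · · · # # ·
    · · · · · # # ·
    · · · · # # # ·
    · · · · · · # ·
    · · · · · · · ·
    · · · · · · · ·
    · · · · · · · ·
    · · · · · · · ·
    · · · · · · · ·
    · · · · · · · ·

Z-buffer (winner per pixel, '.' = empty):
  . . . . . . . .
  . . . . . 0 3 .
  . . . . 2 3 3 .
  2 2 2 2 0 3 3 .
  2 2 2 2 3 3 3 .
  . 2 2 2 0 . 3 .
  . 2 2 2 . . . .
  . 2 2 0 . . . .
  . . 1 1 1 . . .
  . . . . . . . .
  . . . . . . . .
  . . 0 . . . . .

Answer: 1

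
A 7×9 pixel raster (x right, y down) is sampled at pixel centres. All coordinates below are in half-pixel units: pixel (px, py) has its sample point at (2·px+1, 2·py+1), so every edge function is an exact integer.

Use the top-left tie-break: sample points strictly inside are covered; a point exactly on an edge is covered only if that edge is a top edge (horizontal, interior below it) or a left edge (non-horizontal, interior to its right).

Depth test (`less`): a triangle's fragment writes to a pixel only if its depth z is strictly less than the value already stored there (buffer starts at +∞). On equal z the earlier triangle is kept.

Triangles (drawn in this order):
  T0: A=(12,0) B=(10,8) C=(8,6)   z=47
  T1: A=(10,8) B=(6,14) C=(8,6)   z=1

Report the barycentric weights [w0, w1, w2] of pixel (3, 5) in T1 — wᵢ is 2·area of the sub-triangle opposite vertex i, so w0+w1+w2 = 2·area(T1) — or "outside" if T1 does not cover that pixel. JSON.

T0:
  2·area = 20
  edge (12, 0)→(10, 8): d=(-2,8) right/bottom  bias=-1
  edge (10, 8)→(8, 6): d=(-2,-2) top-left  bias=+0
  edge (8, 6)→(12, 0): d=(4,-6) top-left  bias=+0
    (1,0)@(3, 1): e=[70,0,-50] → .  [on edge]
    (2,1)@(5, 3): e=[50,0,-30] → .  [on edge]
    (5,1)@(11, 3): e=[2,12,6] → X
    (6,1)@(13, 3): e=[-14,16,18] → .
    (3,2)@(7, 5): e=[30,0,-10] → .  [on edge]
    (4,2)@(9, 5): e=[14,4,2] → X
    (5,2)@(11, 5): e=[-2,8,14] → .
    (4,3)@(9, 7): e=[10,0,10] → X  [on edge]
    (5,3)@(11, 7): e=[-6,4,22] → .
    (4,4)@(9, 9): e=[6,-4,18] → .
    (5,4)@(11, 9): e=[-10,0,30] → .  [on edge]
    (6,5)@(13, 11): e=[-30,0,50] → .  [on edge]
  covered (3 px):
    . . . . . . .
    . . . . . X .
    . . . . X . .
    . . . . X . .
    . . . . . . .
    . . . . . . .
    . . . . . . .
    . . . . . . .
    . . . . . . .
T1:
  2·area = 20
  edge (10, 8)→(6, 14): d=(-4,6) right/bottom  bias=-1
  edge (6, 14)→(8, 6): d=(2,-8) top-left  bias=+0
  edge (8, 6)→(10, 8): d=(2,2) right/bottom  bias=-1
    (1,0)@(3, 1): e=[70,-50,0] → .  [on edge]
    (2,1)@(5, 3): e=[50,-30,0] → .  [on edge]
    (3,2)@(7, 5): e=[30,-10,0] → .  [on edge]
    (4,3)@(9, 7): e=[10,10,0] → .  [on edge]
    (4,4)@(9, 9): e=[2,14,4] → X
    (5,4)@(11, 9): e=[-10,30,0] → .  [on edge]
    (3,5)@(7, 11): e=[6,2,12] → X
    (4,5)@(9, 11): e=[-6,18,8] → .
    (6,5)@(13, 11): e=[-30,50,0] → .  [on edge]
    (3,6)@(7, 13): e=[-2,6,16] → .
  covered (2 px):
    . . . . . . .
    . . . . . . .
    . . . . . . .
    . . . . . . .
    . . . . X . .
    . . . X . . .
    . . . . . . .
    . . . . . . .
    . . . . . . .

Final: [2,12,6]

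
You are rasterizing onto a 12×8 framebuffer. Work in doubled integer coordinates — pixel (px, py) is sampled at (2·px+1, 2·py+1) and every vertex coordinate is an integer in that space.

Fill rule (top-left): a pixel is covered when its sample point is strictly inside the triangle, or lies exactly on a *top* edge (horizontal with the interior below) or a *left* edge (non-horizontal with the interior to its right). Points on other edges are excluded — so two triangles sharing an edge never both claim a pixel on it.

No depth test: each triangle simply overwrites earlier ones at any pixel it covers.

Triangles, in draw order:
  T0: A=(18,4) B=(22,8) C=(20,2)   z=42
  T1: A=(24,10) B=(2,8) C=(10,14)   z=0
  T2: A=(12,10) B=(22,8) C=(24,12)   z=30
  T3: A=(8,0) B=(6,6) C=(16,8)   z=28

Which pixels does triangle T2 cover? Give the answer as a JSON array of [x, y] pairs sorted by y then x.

T0:
  2·area = 16  (B↔C swapped to make it positive)
  edge (18, 4)→(20, 2): d=(2,-2) top-left  bias=+0
  edge (20, 2)→(22, 8): d=(2,6) right/bottom  bias=-1
  edge (22, 8)→(18, 4): d=(-4,-4) top-left  bias=+0
    (7,0)@(15, 1): e=[-12,28,0] → ·  [on edge]
    (10,0)@(21, 1): e=[0,-8,24] → ·  [on edge]
    (8,1)@(17, 3): e=[-4,20,0] → ·  [on edge]
    (9,1)@(19, 3): e=[0,8,8] → █  [on edge]
    (10,1)@(21, 3): e=[4,-4,16] → ·
    (8,2)@(17, 5): e=[0,24,-8] → ·  [on edge]
    (9,2)@(19, 5): e=[4,12,0] → █  [on edge]
    (10,2)@(21, 5): e=[8,0,8] → ·  [on edge]
    (7,3)@(15, 7): e=[0,40,-24] → ·  [on edge]
    (9,3)@(19, 7): e=[8,16,-8] → ·
    (10,3)@(21, 7): e=[12,4,0] → █  [on edge]
    (11,3)@(23, 7): e=[16,-8,8] → ·
    (6,4)@(13, 9): e=[0,56,-40] → ·  [on edge]
    (11,4)@(23, 9): e=[20,-4,0] → ·  [on edge]
    (5,5)@(11, 11): e=[0,72,-56] → ·  [on edge]
    (11,5)@(23, 11): e=[24,0,-8] → ·  [on edge]
    (4,6)@(9, 13): e=[0,88,-72] → ·  [on edge]
    (3,7)@(7, 15): e=[0,104,-88] → ·  [on edge]
  covered (3 px):
    · · · · · · · · · · · ·
    · · · · · · · · · █ · ·
    · · · · · · · · · █ · ·
    · · · · · · · · · · █ ·
    · · · · · · · · · · · ·
    · · · · · · · · · · · ·
    · · · · · · · · · · · ·
    · · · · · · · · · · · ·
T1:
  2·area = 116  (B↔C swapped to make it positive)
  edge (24, 10)→(10, 14): d=(-14,4) right/bottom  bias=-1
  edge (10, 14)→(2, 8): d=(-8,-6) top-left  bias=+0
  edge (2, 8)→(24, 10): d=(22,2) right/bottom  bias=-1
    (2,4)@(5, 9): e=[90,10,16] → █
    (3,4)@(7, 9): e=[82,22,12] → █
    (4,4)@(9, 9): e=[74,34,8] → █
    (5,4)@(11, 9): e=[66,46,4] → █
    (6,4)@(13, 9): e=[58,58,0] → ·  [on edge]
    (2,5)@(5, 11): e=[62,-6,60] → ·
    (3,5)@(7, 11): e=[54,6,56] → █
    (6,5)@(13, 11): e=[30,42,44] → █
    (7,5)@(15, 11): e=[22,54,40] → █
    (8,5)@(17, 11): e=[14,66,36] → █
    (9,5)@(19, 11): e=[6,78,32] → █
    (10,5)@(21, 11): e=[-2,90,28] → ·
  covered (14 px):
    · · · · · · · · · · · ·
    · · · · · · · · · · · ·
    · · · · · · · · · · · ·
    · · · · · · · · · · · ·
    · · █ █ █ █ · · · · · ·
    · · · █ █ █ █ █ █ █ · ·
    · · · · █ █ █ · · · · ·
    · · · · · · · · · · · ·
T2:
  2·area = 44
  edge (12, 10)→(22, 8): d=(10,-2) top-left  bias=+0
  edge (22, 8)→(24, 12): d=(2,4) right/bottom  bias=-1
  edge (24, 12)→(12, 10): d=(-12,-2) top-left  bias=+0
    (8,4)@(17, 9): e=[0,22,22] → █  [on edge]
    (9,4)@(19, 9): e=[4,14,26] → █
    (10,4)@(21, 9): e=[8,6,30] → █
    (11,4)@(23, 9): e=[12,-2,34] → ·
    (3,5)@(7, 11): e=[0,66,-22] → ·  [on edge]
    (8,5)@(17, 11): e=[20,26,-2] → ·
    (9,5)@(19, 11): e=[24,18,2] → █
    (11,5)@(23, 11): e=[32,2,10] → █
    (9,6)@(19, 13): e=[44,22,-22] → ·
    (10,6)@(21, 13): e=[48,14,-18] → ·
    (11,6)@(23, 13): e=[52,6,-14] → ·
  covered (6 px):
    · · · · · · · · · · · ·
    · · · · · · · · · · · ·
    · · · · · · · · · · · ·
    · · · · · · · · · · · ·
    · · · · · · · · █ █ █ ·
    · · · · · · · · · █ █ █
    · · · · · · · · · · · ·
    · · · · · · · · · · · ·
T3:
  2·area = 64  (B↔C swapped to make it positive)
  edge (8, 0)→(16, 8): d=(8,8) right/bottom  bias=-1
  edge (16, 8)→(6, 6): d=(-10,-2) top-left  bias=+0
  edge (6, 6)→(8, 0): d=(2,-6) top-left  bias=+0
    (4,0)@(9, 1): e=[0,56,8] → ·  [on edge]
    (3,1)@(7, 3): e=[32,32,0] → █  [on edge]
    (4,1)@(9, 3): e=[16,36,12] → █
    (5,1)@(11, 3): e=[0,40,24] → ·  [on edge]
    (0,2)@(1, 5): e=[96,0,-32] → ·  [on edge]
    (3,2)@(7, 5): e=[48,12,4] → █
    (5,2)@(11, 5): e=[16,20,28] → █
    (6,2)@(13, 5): e=[0,24,40] → ·  [on edge]
    (3,3)@(7, 7): e=[64,-8,8] → ·
    (4,3)@(9, 7): e=[48,-4,20] → ·
    (5,3)@(11, 7): e=[32,0,32] → █  [on edge]
    (6,3)@(13, 7): e=[16,4,44] → █
    (7,3)@(15, 7): e=[0,8,56] → ·  [on edge]
    (2,4)@(5, 9): e=[96,-32,0] → ·  [on edge]
    (8,4)@(17, 9): e=[0,-8,72] → ·  [on edge]
    (10,4)@(21, 9): e=[-32,0,96] → ·  [on edge]
    (9,5)@(19, 11): e=[0,-24,88] → ·  [on edge]
    (10,6)@(21, 13): e=[0,-40,104] → ·  [on edge]
    (1,7)@(3, 15): e=[160,-96,0] → ·  [on edge]
    (11,7)@(23, 15): e=[0,-56,120] → ·  [on edge]
  covered (7 px):
    · · · · · · · · · · · ·
    · · · █ █ · · · · · · ·
    · · · █ █ █ · · · · · ·
    · · · · · █ █ · · · · ·
    · · · · · · · · · · · ·
    · · · · · · · · · · · ·
    · · · · · · · · · · · ·
    · · · · · · · · · · · ·

Final: [[8,4],[9,4],[10,4],[9,5],[10,5],[11,5]]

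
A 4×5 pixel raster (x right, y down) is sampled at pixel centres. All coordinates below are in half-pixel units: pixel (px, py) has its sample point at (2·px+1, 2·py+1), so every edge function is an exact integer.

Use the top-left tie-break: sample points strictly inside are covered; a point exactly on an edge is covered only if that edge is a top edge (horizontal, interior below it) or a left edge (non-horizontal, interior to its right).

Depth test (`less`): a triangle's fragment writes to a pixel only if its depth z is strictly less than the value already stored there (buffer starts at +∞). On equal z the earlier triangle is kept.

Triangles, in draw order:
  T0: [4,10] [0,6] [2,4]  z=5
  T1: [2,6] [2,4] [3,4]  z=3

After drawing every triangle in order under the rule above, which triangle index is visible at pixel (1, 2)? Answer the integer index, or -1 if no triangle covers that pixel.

T0:
  2·area = 16
  edge (4, 10)→(0, 6): d=(-4,-4) top-left  bias=+0
  edge (0, 6)→(2, 4): d=(2,-2) top-left  bias=+0
  edge (2, 4)→(4, 10): d=(2,6) right/bottom  bias=-1
    (0,0)@(1, 1): e=[24,-8,0] → ·  [on edge]
    (2,0)@(5, 1): e=[40,0,-24] → ·  [on edge]
    (1,1)@(3, 3): e=[24,0,-8] → ·  [on edge]
    (0,2)@(1, 5): e=[8,0,8] → #  [on edge]
    (1,2)@(3, 5): e=[16,4,-4] → ·
    (0,3)@(1, 7): e=[0,4,12] → #  [on edge]
    (1,3)@(3, 7): e=[8,8,0] → ·  [on edge]
    (0,4)@(1, 9): e=[-8,8,16] → ·
    (1,4)@(3, 9): e=[0,12,4] → #  [on edge]
    (2,4)@(5, 9): e=[8,16,-8] → ·
  covered (3 px):
    · · · ·
    · · · ·
    # · · ·
    # · · ·
    · # · ·
T1:
  2·area = 2
  edge (2, 6)→(2, 4): d=(0,-2) top-left  bias=+0
  edge (2, 4)→(3, 4): d=(1,0) top-left  bias=+0
  edge (3, 4)→(2, 6): d=(-1,2) right/bottom  bias=-1
  covered (0 px):
    · · · ·
    · · · ·
    · · · ·
    · · · ·
    · · · ·

Z-buffer (winner per pixel, '.' = empty):
  . . . .
  . . . .
  0 . . .
  0 . . .
  . 0 . .

Result: -1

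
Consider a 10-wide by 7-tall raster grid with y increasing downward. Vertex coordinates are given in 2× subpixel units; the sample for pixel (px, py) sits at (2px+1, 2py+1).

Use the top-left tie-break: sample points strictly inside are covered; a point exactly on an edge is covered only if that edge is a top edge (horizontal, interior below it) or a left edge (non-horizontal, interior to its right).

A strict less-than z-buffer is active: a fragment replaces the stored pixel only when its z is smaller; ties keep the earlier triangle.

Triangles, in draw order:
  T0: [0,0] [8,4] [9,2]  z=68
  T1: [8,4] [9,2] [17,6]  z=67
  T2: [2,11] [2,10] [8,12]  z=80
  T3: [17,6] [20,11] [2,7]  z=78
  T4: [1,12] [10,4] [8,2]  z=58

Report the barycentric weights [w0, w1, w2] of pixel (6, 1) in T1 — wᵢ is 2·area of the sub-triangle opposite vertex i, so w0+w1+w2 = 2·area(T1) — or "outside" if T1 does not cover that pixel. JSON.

T0:
  2·area = 20  (B↔C swapped to make it positive)
  edge (0, 0)→(9, 2): d=(9,2) right/bottom  bias=-1
  edge (9, 2)→(8, 4): d=(-1,2) right/bottom  bias=-1
  edge (8, 4)→(0, 0): d=(-8,-4) top-left  bias=+0
    (1,0)@(3, 1): e=[3,13,4] → X
    (2,0)@(5, 1): e=[-1,9,12] → .
    (1,1)@(3, 3): e=[21,11,-12] → .
    (3,1)@(7, 3): e=[13,3,4] → X
    (4,1)@(9, 3): e=[9,-1,12] → .
    (3,2)@(7, 5): e=[31,1,-12] → .
  covered (2 px):
    . X . . . . . . . .
    . . . X . . . . . .
    . . . . . . . . . .
    . . . . . . . . . .
    . . . . . . . . . .
    . . . . . . . . . .
    . . . . . . . . . .
T1:
  2·area = 20
  edge (8, 4)→(9, 2): d=(1,-2) top-left  bias=+0
  edge (9, 2)→(17, 6): d=(8,4) right/bottom  bias=-1
  edge (17, 6)→(8, 4): d=(-9,-2) top-left  bias=+0
    (3,0)@(7, 1): e=[-5,0,25] → .  [on edge]
    (4,1)@(9, 3): e=[1,8,11] → X
    (5,1)@(11, 3): e=[5,0,15] → .  [on edge]
    (4,2)@(9, 5): e=[3,24,-7] → .
    (6,2)@(13, 5): e=[11,8,1] → X
    (7,2)@(15, 5): e=[15,0,5] → .  [on edge]
    (6,3)@(13, 7): e=[13,24,-17] → .
    (9,3)@(19, 7): e=[25,0,-5] → .  [on edge]
  covered (2 px):
    . . . . . . . . . .
    . . . . X . . . . .
    . . . . . . X . . .
    . . . . . . . . . .
    . . . . . . . . . .
    . . . . . . . . . .
    . . . . . . . . . .
T2:
  2·area = 6
  edge (2, 11)→(2, 10): d=(0,-1) top-left  bias=+0
  edge (2, 10)→(8, 12): d=(6,2) right/bottom  bias=-1
  edge (8, 12)→(2, 11): d=(-6,-1) top-left  bias=+0
    (1,5)@(3, 11): e=[1,4,1] → X
    (2,5)@(5, 11): e=[3,0,3] → .  [on edge]
    (1,6)@(3, 13): e=[1,16,-11] → .
    (5,6)@(11, 13): e=[9,0,-3] → .  [on edge]
  covered (1 px):
    . . . . . . . . . .
    . . . . . . . . . .
    . . . . . . . . . .
    . . . . . . . . . .
    . . . . . . . . . .
    . X . . . . . . . .
    . . . . . . . . . .
T3:
  2·area = 78
  edge (17, 6)→(20, 11): d=(3,5) right/bottom  bias=-1
  edge (20, 11)→(2, 7): d=(-18,-4) top-left  bias=+0
  edge (2, 7)→(17, 6): d=(15,-1) top-left  bias=+0
    (1,3)@(3, 7): e=[73,4,1] → X
    (2,3)@(5, 7): e=[63,12,3] → X
    (3,3)@(7, 7): e=[53,20,5] → X
    (4,3)@(9, 7): e=[43,28,7] → X
    (5,3)@(11, 7): e=[33,36,9] → X
    (6,3)@(13, 7): e=[23,44,11] → X
    (7,3)@(15, 7): e=[13,52,13] → X
    (8,3)@(17, 7): e=[3,60,15] → X
    (9,3)@(19, 7): e=[-7,68,17] → .
    (1,4)@(3, 9): e=[79,-32,31] → .
    (2,4)@(5, 9): e=[69,-24,33] → .
    (3,4)@(7, 9): e=[59,-16,35] → .
    (5,4)@(11, 9): e=[39,0,39] → X  [on edge]
  covered (12 px):
    . . . . . . . . . .
    . . . . . . . . . .
    . . . . . . . . . .
    . X X X X X X X X .
    . . . . . X X X X .
    . . . . . . . . . .
    . . . . . . . . . .
T4:
  2·area = 34  (B↔C swapped to make it positive)
  edge (1, 12)→(8, 2): d=(7,-10) top-left  bias=+0
  edge (8, 2)→(10, 4): d=(2,2) right/bottom  bias=-1
  edge (10, 4)→(1, 12): d=(-9,8) right/bottom  bias=-1
    (3,0)@(7, 1): e=[-17,0,51] → .  [on edge]
    (4,1)@(9, 3): e=[17,0,17] → .  [on edge]
    (3,2)@(7, 5): e=[11,8,15] → X
    (4,2)@(9, 5): e=[31,4,-1] → .
    (5,2)@(11, 5): e=[51,0,-17] → .  [on edge]
    (2,3)@(5, 7): e=[5,16,13] → X
    (3,3)@(7, 7): e=[25,12,-3] → .
    (6,3)@(13, 7): e=[85,0,-51] → .  [on edge]
    (2,4)@(5, 9): e=[19,20,-5] → .
    (7,4)@(15, 9): e=[119,0,-85] → .  [on edge]
    (8,5)@(17, 11): e=[153,0,-119] → .  [on edge]
    (9,6)@(19, 13): e=[187,0,-153] → .  [on edge]
  covered (2 px):
    . . . . . . . . . .
    . . . . . . . . . .
    . . . X . . . . . .
    . . X . . . . . . .
    . . . . . . . . . .
    . . . . . . . . . .
    . . . . . . . . . .

Answer: "outside"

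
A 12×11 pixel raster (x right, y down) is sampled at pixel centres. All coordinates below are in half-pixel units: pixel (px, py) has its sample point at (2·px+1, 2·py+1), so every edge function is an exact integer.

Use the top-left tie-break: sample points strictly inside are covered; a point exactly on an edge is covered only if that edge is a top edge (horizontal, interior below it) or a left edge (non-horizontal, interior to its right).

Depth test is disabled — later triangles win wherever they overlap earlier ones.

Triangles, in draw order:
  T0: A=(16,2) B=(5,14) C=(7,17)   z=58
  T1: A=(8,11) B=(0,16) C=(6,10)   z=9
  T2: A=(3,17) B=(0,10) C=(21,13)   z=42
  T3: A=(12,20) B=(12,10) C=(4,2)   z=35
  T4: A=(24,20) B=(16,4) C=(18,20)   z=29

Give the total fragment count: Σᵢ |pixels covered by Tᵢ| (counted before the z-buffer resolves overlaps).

T0:
  2·area = 57  (B↔C swapped to make it positive)
  edge (16, 2)→(7, 17): d=(-9,15) right/bottom  bias=-1
  edge (7, 17)→(5, 14): d=(-2,-3) top-left  bias=+0
  edge (5, 14)→(16, 2): d=(11,-12) top-left  bias=+0
    (6,3)@(13, 7): e=[0,38,19] → .  [on edge]
    (5,4)@(11, 9): e=[12,28,17] → X
    (6,4)@(13, 9): e=[-18,34,41] → .
    (1,5)@(3, 11): e=[114,0,-57] → .  [on edge]
    (4,5)@(9, 11): e=[24,18,15] → X
    (5,5)@(11, 11): e=[-6,24,39] → .
    (3,6)@(7, 13): e=[36,8,13] → X
    (5,6)@(11, 13): e=[-24,20,61] → .
    (3,7)@(7, 15): e=[18,4,35] → X
    (4,7)@(9, 15): e=[-12,10,59] → .
    (3,8)@(7, 17): e=[0,0,57] → .  [on edge]
  covered (5 px):
    . . . . . . . . . . . .
    . . . . . . . . . . . .
    . . . . . . . . . . . .
    . . . . . . . . . . . .
    . . . . . X . . . . . .
    . . . . X . . . . . . .
    . . . X X . . . . . . .
    . . . X . . . . . . . .
    . . . . . . . . . . . .
    . . . . . . . . . . . .
    . . . . . . . . . . . .
T1:
  2·area = 18
  edge (8, 11)→(0, 16): d=(-8,5) right/bottom  bias=-1
  edge (0, 16)→(6, 10): d=(6,-6) top-left  bias=+0
  edge (6, 10)→(8, 11): d=(2,1) right/bottom  bias=-1
    (7,0)@(15, 1): e=[45,0,-27] → .  [on edge]
    (6,1)@(13, 3): e=[39,0,-21] → .  [on edge]
    (5,2)@(11, 5): e=[33,0,-15] → .  [on edge]
    (4,3)@(9, 7): e=[27,0,-9] → .  [on edge]
    (3,4)@(7, 9): e=[21,0,-3] → .  [on edge]
    (2,5)@(5, 11): e=[15,0,3] → X  [on edge]
    (3,5)@(7, 11): e=[5,12,1] → X
    (4,5)@(9, 11): e=[-5,24,-1] → .
    (1,6)@(3, 13): e=[9,0,9] → X  [on edge]
    (2,6)@(5, 13): e=[-1,12,7] → .
    (3,6)@(7, 13): e=[-11,24,5] → .
    (0,7)@(1, 15): e=[3,0,15] → X  [on edge]
  covered (4 px):
    . . . . . . . . . . . .
    . . . . . . . . . . . .
    . . . . . . . . . . . .
    . . . . . . . . . . . .
    . . . . . . . . . . . .
    . . X X . . . . . . . .
    . X . . . . . . . . . .
    X . . . . . . . . . . .
    . . . . . . . . . . . .
    . . . . . . . . . . . .
    . . . . . . . . . . . .
T2:
  2·area = 138
  edge (3, 17)→(0, 10): d=(-3,-7) top-left  bias=+0
  edge (0, 10)→(21, 13): d=(21,3) right/bottom  bias=-1
  edge (21, 13)→(3, 17): d=(-18,4) right/bottom  bias=-1
    (0,5)@(1, 11): e=[4,18,116] → X
    (1,5)@(3, 11): e=[18,12,108] → X
    (2,5)@(5, 11): e=[32,6,100] → X
    (3,5)@(7, 11): e=[46,0,92] → .  [on edge]
    (0,6)@(1, 13): e=[-2,60,80] → .
    (1,6)@(3, 13): e=[12,54,72] → X
    (3,6)@(7, 13): e=[40,42,56] → X
    (4,6)@(9, 13): e=[54,36,48] → X
    (5,6)@(11, 13): e=[68,30,40] → X
    (6,6)@(13, 13): e=[82,24,32] → X
    (7,6)@(15, 13): e=[96,18,24] → X
    (8,6)@(17, 13): e=[110,12,16] → X
    (10,6)@(21, 13): e=[138,0,0] → .  [on edge]
    (1,8)@(3, 17): e=[0,138,0] → .  [on edge]
  covered (17 px):
    . . . . . . . . . . . .
    . . . . . . . . . . . .
    . . . . . . . . . . . .
    . . . . . . . . . . . .
    . . . . . . . . . . . .
    X X X . . . . . . . . .
    . X X X X X X X X X . .
    . X X X X X . . . . . .
    . . . . . . . . . . . .
    . . . . . . . . . . . .
    . . . . . . . . . . . .
T3:
  2·area = 80  (B↔C swapped to make it positive)
  edge (12, 20)→(4, 2): d=(-8,-18) top-left  bias=+0
  edge (4, 2)→(12, 10): d=(8,8) right/bottom  bias=-1
  edge (12, 10)→(12, 20): d=(0,10) right/bottom  bias=-1
    (1,0)@(3, 1): e=[-10,0,90] → .  [on edge]
    (2,1)@(5, 3): e=[10,0,70] → .  [on edge]
    (3,2)@(7, 5): e=[30,0,50] → .  [on edge]
    (3,3)@(7, 7): e=[14,16,50] → X
    (4,3)@(9, 7): e=[50,0,30] → .  [on edge]
    (3,4)@(7, 9): e=[-2,32,50] → .
    (4,4)@(9, 9): e=[34,16,30] → X
    (5,4)@(11, 9): e=[70,0,10] → .  [on edge]
    (4,5)@(9, 11): e=[18,32,30] → X
    (5,5)@(11, 11): e=[54,16,10] → X
    (6,5)@(13, 11): e=[90,0,-10] → .  [on edge]
    (4,6)@(9, 13): e=[2,48,30] → X
    (7,6)@(15, 13): e=[110,0,-30] → .  [on edge]
    (8,7)@(17, 15): e=[130,0,-50] → .  [on edge]
    (9,8)@(19, 17): e=[150,0,-70] → .  [on edge]
    (10,9)@(21, 19): e=[170,0,-90] → .  [on edge]
    (11,10)@(23, 21): e=[190,0,-110] → .  [on edge]
  covered (8 px):
    . . . . . . . . . . . .
    . . . . . . . . . . . .
    . . . . . . . . . . . .
    . . . X . . . . . . . .
    . . . . X . . . . . . .
    . . . . X X . . . . . .
    . . . . X X . . . . . .
    . . . . . X . . . . . .
    . . . . . X . . . . . .
    . . . . . . . . . . . .
    . . . . . . . . . . . .
T4:
  2·area = 96  (B↔C swapped to make it positive)
  edge (24, 20)→(18, 20): d=(-6,0) right/bottom  bias=-1
  edge (18, 20)→(16, 4): d=(-2,-16) top-left  bias=+0
  edge (16, 4)→(24, 20): d=(8,16) right/bottom  bias=-1
    (8,3)@(17, 7): e=[78,10,8] → X
    (9,3)@(19, 7): e=[78,42,-24] → .
    (8,4)@(17, 9): e=[66,6,24] → X
    (9,4)@(19, 9): e=[66,38,-8] → .
    (8,5)@(17, 11): e=[54,2,40] → X
    (9,5)@(19, 11): e=[54,34,8] → X
    (10,5)@(21, 11): e=[54,66,-24] → .
    (8,6)@(17, 13): e=[42,-2,56] → .
    (9,6)@(19, 13): e=[42,30,24] → X
    (10,6)@(21, 13): e=[42,62,-8] → .
    (9,7)@(19, 15): e=[30,26,40] → X
    (10,7)@(21, 15): e=[30,58,8] → X
  covered (12 px):
    . . . . . . . . . . . .
    . . . . . . . . . . . .
    . . . . . . . . . . . .
    . . . . . . . . X . . .
    . . . . . . . . X . . .
    . . . . . . . . X X . .
    . . . . . . . . . X . .
    . . . . . . . . . X X .
    . . . . . . . . . X X .
    . . . . . . . . . X X X
    . . . . . . . . . . . .

Result: 46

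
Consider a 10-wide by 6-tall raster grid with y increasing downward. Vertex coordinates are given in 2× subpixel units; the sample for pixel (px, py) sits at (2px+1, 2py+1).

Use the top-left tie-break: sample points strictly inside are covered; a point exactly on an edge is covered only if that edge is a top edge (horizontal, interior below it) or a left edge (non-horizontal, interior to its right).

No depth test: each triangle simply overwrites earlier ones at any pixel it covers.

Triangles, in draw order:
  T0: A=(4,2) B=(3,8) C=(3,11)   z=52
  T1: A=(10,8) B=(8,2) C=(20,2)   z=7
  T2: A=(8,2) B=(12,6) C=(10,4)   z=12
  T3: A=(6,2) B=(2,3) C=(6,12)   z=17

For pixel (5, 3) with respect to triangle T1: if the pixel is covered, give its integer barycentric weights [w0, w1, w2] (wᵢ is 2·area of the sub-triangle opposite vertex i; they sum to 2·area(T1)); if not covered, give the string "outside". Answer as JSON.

T0:
  2·area = 3  (B↔C swapped to make it positive)
  edge (4, 2)→(3, 11): d=(-1,9) right/bottom  bias=-1
  edge (3, 11)→(3, 8): d=(0,-3) top-left  bias=+0
  edge (3, 8)→(4, 2): d=(1,-6) top-left  bias=+0
    (1,0)@(3, 1): e=[10,0,-7] → ·  [on edge]
    (1,1)@(3, 3): e=[8,0,-5] → ·  [on edge]
    (1,2)@(3, 5): e=[6,0,-3] → ·  [on edge]
    (1,3)@(3, 7): e=[4,0,-1] → ·  [on edge]
    (1,4)@(3, 9): e=[2,0,1] → #  [on edge]
    (2,4)@(5, 9): e=[-16,6,13] → ·
    (1,5)@(3, 11): e=[0,0,3] → ·  [on edge]
  covered (1 px):
    · · · · · · · · · ·
    · · · · · · · · · ·
    · · · · · · · · · ·
    · · · · · · · · · ·
    · # · · · · · · · ·
    · · · · · · · · · ·
T1:
  2·area = 72
  edge (10, 8)→(8, 2): d=(-2,-6) top-left  bias=+0
  edge (8, 2)→(20, 2): d=(12,0) top-left  bias=+0
  edge (20, 2)→(10, 8): d=(-10,6) right/bottom  bias=-1
    (4,1)@(9, 3): e=[4,12,56] → #
    (5,1)@(11, 3): e=[16,12,44] → #
    (6,1)@(13, 3): e=[28,12,32] → #
    (7,1)@(15, 3): e=[40,12,20] → #
    (8,1)@(17, 3): e=[52,12,8] → #
    (9,1)@(19, 3): e=[64,12,-4] → ·
    (4,2)@(9, 5): e=[0,36,36] → #  [on edge]
    (7,2)@(15, 5): e=[36,36,0] → ·  [on edge]
    (8,2)@(17, 5): e=[48,36,-12] → ·
    (4,3)@(9, 7): e=[-4,60,16] → ·
    (5,3)@(11, 7): e=[8,60,4] → #
    (6,3)@(13, 7): e=[20,60,-8] → ·
    (2,5)@(5, 11): e=[-36,108,0] → ·  [on edge]
    (5,5)@(11, 11): e=[0,108,-36] → ·  [on edge]
  covered (9 px):
    · · · · · · · · · ·
    · · · · # # # # # ·
    · · · · # # # · · ·
    · · · · · # · · · ·
    · · · · · · · · · ·
    · · · · · · · · · ·
T2:
  degenerate (2·area = 0) — covers nothing
T3:
  2·area = 40  (B↔C swapped to make it positive)
  edge (6, 2)→(6, 12): d=(0,10) right/bottom  bias=-1
  edge (6, 12)→(2, 3): d=(-4,-9) top-left  bias=+0
  edge (2, 3)→(6, 2): d=(4,-1) top-left  bias=+0
    (1,1)@(3, 3): e=[30,9,1] → #
    (2,1)@(5, 3): e=[10,27,3] → #
    (3,1)@(7, 3): e=[-10,45,5] → ·
    (1,2)@(3, 5): e=[30,1,9] → #
    (3,2)@(7, 5): e=[-10,37,13] → ·
    (1,3)@(3, 7): e=[30,-7,17] → ·
    (2,3)@(5, 7): e=[10,11,19] → #
    (3,3)@(7, 7): e=[-10,29,21] → ·
    (2,4)@(5, 9): e=[10,3,27] → #
    (3,4)@(7, 9): e=[-10,21,29] → ·
    (2,5)@(5, 11): e=[10,-5,35] → ·
  covered (6 px):
    · · · · · · · · · ·
    · # # · · · · · · ·
    · # # · · · · · · ·
    · · # · · · · · · ·
    · · # · · · · · · ·
    · · · · · · · · · ·

Result: [60,4,8]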